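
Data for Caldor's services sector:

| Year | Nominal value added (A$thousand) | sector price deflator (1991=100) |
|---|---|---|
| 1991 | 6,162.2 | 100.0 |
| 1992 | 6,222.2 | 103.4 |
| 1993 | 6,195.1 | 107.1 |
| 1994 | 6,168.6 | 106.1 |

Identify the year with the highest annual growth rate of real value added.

1994

1992: real = 6222.2/1.034 = 6017.60; growth vs 1991 (6162.20) = -2.35%.
1993: real = 6195.1/1.071 = 5784.41; growth vs 1992 (6017.60) = -3.88%.
1994: real = 6168.6/1.061 = 5813.95; growth vs 1993 (5784.41) = 0.51%.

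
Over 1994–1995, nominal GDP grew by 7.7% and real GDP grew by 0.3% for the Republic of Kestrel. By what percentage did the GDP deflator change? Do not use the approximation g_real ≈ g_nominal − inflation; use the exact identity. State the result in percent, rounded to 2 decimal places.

7.38%

(1 + g_nom) = (1 + g_real)(1 + π), so π = 1.0770 / 1.0030 − 1 = 0.07378.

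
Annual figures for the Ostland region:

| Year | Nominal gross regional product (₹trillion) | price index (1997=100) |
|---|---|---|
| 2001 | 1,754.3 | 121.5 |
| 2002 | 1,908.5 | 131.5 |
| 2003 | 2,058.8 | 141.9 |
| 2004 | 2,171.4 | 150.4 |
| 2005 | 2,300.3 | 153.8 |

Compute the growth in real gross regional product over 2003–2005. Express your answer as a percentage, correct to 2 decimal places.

3.09%

Real gross regional product 2003 = 2058.8/1.419 = 1450.88.
Real gross regional product 2005 = 2300.3/1.538 = 1495.64.
Change = 1495.64/1450.88 − 1 = 0.0309.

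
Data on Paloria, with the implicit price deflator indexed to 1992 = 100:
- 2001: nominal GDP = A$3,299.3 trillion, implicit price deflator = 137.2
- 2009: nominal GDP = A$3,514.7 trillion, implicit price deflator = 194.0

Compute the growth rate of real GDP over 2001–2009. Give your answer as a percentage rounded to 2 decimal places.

Deflate each year: 2001 → 3299.3/1.372 = 2404.74; 2009 → 3514.7/1.940 = 1811.70.
So real GDP changed by 1811.70/2404.74 − 1 = -0.2466, i.e. -24.66%.

-24.66%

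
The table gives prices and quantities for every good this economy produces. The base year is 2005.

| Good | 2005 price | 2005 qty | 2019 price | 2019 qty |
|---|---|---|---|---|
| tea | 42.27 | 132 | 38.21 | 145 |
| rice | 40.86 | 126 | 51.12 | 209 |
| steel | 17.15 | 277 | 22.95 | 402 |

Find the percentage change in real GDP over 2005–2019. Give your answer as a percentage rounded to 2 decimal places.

Real GDP 2005 = Nominal GDP 2005 = 42.27·132 + 40.86·126 + 17.15·277 = 15478.55.
Real GDP 2019 (at 2005 prices) = 42.27·145 + 40.86·209 + 17.15·402 = 21563.19.
Real growth = 21563.19/15478.55 − 1 = 0.3931.

39.31%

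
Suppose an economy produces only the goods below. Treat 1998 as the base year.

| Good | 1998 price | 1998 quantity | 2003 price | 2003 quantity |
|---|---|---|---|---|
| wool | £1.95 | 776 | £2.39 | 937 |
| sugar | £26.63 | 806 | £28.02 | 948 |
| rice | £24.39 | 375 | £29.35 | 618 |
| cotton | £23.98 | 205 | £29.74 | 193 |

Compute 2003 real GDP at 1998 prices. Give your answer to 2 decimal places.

£46773.55

Real GDP 2003 = Σ (p_1998 × q_2003) = 1.95·937 + 26.63·948 + 24.39·618 + 23.98·193 = 46773.55.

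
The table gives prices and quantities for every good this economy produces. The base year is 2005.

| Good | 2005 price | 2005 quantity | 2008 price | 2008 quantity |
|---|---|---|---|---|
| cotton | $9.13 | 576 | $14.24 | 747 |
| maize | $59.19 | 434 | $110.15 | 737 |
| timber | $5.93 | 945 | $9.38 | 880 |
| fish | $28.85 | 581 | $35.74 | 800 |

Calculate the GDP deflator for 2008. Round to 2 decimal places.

Nominal GDP 2008 = 14.24·747 + 110.15·737 + 9.38·880 + 35.74·800 = 128664.23.
Real GDP 2008 (at 2005 prices) = 9.13·747 + 59.19·737 + 5.93·880 + 28.85·800 = 78741.54.
Deflator = Nominal/Real × 100 = 128664.23/78741.54 × 100 = 163.401.

163.40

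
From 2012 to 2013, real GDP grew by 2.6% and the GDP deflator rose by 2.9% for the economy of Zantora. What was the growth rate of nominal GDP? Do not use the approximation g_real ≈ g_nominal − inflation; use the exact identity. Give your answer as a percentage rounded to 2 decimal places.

5.58%

(1 + g_nom) = (1 + g_real)(1 + π) = 1.0260 × 1.0290 = 1.05575.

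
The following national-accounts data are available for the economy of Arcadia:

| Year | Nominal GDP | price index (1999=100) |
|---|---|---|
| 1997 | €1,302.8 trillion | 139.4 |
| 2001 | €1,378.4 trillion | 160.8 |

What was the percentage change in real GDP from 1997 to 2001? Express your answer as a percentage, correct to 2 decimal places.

-8.28%

Deflate each year: 1997 → 1302.8/1.394 = 934.58; 2001 → 1378.4/1.608 = 857.21.
So real GDP changed by 857.21/934.58 − 1 = -0.0828, i.e. -8.28%.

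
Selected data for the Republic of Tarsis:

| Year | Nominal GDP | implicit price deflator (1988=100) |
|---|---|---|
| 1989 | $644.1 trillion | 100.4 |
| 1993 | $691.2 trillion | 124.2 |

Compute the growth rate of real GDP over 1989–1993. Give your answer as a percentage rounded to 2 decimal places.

-13.25%

Deflate each year: 1989 → 644.1/1.004 = 641.53; 1993 → 691.2/1.242 = 556.52.
So real GDP changed by 556.52/641.53 − 1 = -0.1325, i.e. -13.25%.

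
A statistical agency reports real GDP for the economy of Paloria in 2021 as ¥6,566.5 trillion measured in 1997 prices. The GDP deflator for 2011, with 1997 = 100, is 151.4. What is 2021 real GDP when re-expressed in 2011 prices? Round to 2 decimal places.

Real GDP in 2011 prices = Real GDP in 1997 prices × (P_2011/P_1997) = 6566.5 × 1.514 = 9941.68.

¥9,941.68 trillion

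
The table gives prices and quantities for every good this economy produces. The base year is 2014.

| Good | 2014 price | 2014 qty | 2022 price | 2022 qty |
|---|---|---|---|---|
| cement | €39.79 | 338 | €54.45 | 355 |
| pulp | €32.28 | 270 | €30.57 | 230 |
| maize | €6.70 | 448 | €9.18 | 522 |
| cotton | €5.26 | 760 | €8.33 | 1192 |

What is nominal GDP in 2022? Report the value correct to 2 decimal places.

Nominal GDP 2022 = Σ (p_2022 × q_2022) = 54.45·355 + 30.57·230 + 9.18·522 + 8.33·1192 = 41082.17.

€41082.17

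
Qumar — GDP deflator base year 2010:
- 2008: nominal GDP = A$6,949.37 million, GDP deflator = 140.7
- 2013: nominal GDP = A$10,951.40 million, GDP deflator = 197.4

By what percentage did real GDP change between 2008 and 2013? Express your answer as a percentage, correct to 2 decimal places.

Deflate each year: 2008 → 6949.37/1.407 = 4939.14; 2013 → 10951.40/1.974 = 5547.82.
So real GDP changed by 5547.82/4939.14 − 1 = 0.1232, i.e. 12.32%.

12.32%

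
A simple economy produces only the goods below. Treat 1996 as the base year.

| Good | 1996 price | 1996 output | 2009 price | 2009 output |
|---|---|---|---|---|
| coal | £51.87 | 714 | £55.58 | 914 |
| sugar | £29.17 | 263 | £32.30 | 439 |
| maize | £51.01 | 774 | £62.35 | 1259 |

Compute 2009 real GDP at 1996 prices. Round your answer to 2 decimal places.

£124436.40

Real GDP 2009 = Σ (p_1996 × q_2009) = 51.87·914 + 29.17·439 + 51.01·1259 = 124436.40.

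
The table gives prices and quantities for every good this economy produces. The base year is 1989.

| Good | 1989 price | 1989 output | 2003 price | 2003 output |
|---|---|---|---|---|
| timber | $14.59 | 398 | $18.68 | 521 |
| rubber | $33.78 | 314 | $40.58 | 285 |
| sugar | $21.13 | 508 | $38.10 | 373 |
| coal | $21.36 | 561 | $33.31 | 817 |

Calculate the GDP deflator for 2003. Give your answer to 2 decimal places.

147.37

Nominal GDP 2003 = 18.68·521 + 40.58·285 + 38.10·373 + 33.31·817 = 62723.15.
Real GDP 2003 (at 1989 prices) = 14.59·521 + 33.78·285 + 21.13·373 + 21.36·817 = 42561.30.
Deflator = Nominal/Real × 100 = 62723.15/42561.30 × 100 = 147.371.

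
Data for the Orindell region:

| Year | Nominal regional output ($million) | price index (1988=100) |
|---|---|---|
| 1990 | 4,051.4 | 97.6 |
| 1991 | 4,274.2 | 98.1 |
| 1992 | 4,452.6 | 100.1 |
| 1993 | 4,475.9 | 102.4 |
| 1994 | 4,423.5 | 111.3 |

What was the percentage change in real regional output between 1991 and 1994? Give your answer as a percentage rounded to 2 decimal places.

Real regional output 1991 = 4274.2/0.981 = 4356.98.
Real regional output 1994 = 4423.5/1.113 = 3974.39.
Change = 3974.39/4356.98 − 1 = -0.0878.

-8.78%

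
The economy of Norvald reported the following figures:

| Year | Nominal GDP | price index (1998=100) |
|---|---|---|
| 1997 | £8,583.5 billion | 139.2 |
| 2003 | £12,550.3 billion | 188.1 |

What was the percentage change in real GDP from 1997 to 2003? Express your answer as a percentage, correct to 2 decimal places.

8.20%

Deflate each year: 1997 → 8583.5/1.392 = 6166.31; 2003 → 12550.3/1.881 = 6672.14.
So real GDP changed by 6672.14/6166.31 − 1 = 0.0820, i.e. 8.20%.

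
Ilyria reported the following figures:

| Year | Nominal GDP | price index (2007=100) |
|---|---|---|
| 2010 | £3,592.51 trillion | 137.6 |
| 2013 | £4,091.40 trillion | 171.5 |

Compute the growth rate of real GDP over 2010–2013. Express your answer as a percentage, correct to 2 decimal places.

Deflate each year: 2010 → 3592.51/1.376 = 2610.84; 2013 → 4091.40/1.715 = 2385.66.
So real GDP changed by 2385.66/2610.84 − 1 = -0.0862, i.e. -8.62%.

-8.62%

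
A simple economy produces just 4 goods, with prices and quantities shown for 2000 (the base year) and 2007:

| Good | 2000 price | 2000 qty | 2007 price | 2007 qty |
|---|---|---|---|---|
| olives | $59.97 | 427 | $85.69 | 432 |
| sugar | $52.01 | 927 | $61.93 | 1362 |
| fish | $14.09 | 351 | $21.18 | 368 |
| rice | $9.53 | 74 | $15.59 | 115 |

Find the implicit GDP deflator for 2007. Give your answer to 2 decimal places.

Nominal GDP 2007 = 85.69·432 + 61.93·1362 + 21.18·368 + 15.59·115 = 130953.83.
Real GDP 2007 (at 2000 prices) = 59.97·432 + 52.01·1362 + 14.09·368 + 9.53·115 = 103025.73.
Deflator = Nominal/Real × 100 = 130953.83/103025.73 × 100 = 127.108.

127.11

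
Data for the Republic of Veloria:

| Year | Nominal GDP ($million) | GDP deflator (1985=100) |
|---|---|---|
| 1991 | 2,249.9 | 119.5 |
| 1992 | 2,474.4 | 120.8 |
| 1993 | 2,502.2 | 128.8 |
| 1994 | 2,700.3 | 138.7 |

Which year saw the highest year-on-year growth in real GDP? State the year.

1992

1992: real = 2474.4/1.208 = 2048.34; growth vs 1991 (1882.76) = 8.79%.
1993: real = 2502.2/1.288 = 1942.70; growth vs 1992 (2048.34) = -5.16%.
1994: real = 2700.3/1.387 = 1946.86; growth vs 1993 (1942.70) = 0.21%.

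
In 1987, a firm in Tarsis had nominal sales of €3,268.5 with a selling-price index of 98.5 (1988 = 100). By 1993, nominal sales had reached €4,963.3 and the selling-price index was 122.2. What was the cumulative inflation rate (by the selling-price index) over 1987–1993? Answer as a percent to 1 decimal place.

24.1%

Price-level change = 122.2 / 98.5 − 1 = 0.2406.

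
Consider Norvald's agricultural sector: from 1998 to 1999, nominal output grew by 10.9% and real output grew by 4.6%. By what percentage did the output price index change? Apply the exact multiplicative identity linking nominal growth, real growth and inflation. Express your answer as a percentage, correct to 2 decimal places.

(1 + g_nom) = (1 + g_real)(1 + π), so π = 1.1090 / 1.0460 − 1 = 0.06023.

6.02%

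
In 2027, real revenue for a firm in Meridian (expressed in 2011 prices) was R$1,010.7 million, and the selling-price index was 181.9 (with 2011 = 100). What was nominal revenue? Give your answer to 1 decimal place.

R$1,838.5 million

Nominal revenue = Real × (selling-price index/100) = 1010.7 × 1.819 = 1838.46.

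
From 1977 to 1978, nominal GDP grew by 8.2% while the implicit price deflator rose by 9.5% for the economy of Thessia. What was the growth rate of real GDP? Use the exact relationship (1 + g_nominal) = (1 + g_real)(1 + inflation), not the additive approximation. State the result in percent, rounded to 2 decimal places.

-1.19%

(1 + g_nom) = (1 + g_real)(1 + π), so g_real = 1.0820 / 1.0950 − 1 = -0.01187.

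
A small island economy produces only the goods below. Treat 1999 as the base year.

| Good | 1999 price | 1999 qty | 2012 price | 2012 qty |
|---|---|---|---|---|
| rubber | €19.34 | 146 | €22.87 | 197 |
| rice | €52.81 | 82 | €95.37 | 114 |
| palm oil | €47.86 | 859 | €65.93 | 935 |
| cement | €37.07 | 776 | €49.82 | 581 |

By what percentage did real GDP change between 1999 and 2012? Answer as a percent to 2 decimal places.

-1.19%

Real GDP 1999 = Nominal GDP 1999 = 19.34·146 + 52.81·82 + 47.86·859 + 37.07·776 = 77032.12.
Real GDP 2012 (at 1999 prices) = 19.34·197 + 52.81·114 + 47.86·935 + 37.07·581 = 76117.09.
Real growth = 76117.09/77032.12 − 1 = -0.0119.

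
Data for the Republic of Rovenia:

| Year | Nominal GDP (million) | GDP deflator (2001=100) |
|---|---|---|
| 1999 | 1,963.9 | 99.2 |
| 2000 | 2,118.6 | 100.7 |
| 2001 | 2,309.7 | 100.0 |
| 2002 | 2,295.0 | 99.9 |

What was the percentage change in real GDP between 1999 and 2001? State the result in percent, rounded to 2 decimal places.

16.67%

Real GDP 1999 = 1963.9/0.992 = 1979.74.
Real GDP 2001 = 2309.7/1.000 = 2309.70.
Change = 2309.70/1979.74 − 1 = 0.1667.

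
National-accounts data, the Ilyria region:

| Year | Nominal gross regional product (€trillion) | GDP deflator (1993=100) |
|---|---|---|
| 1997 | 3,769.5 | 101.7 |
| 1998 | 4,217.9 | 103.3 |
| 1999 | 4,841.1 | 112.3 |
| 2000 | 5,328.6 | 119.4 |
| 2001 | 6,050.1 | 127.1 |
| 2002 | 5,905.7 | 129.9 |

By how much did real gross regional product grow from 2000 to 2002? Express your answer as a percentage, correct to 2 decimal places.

Real gross regional product 2000 = 5328.6/1.194 = 4462.81.
Real gross regional product 2002 = 5905.7/1.299 = 4546.34.
Change = 4546.34/4462.81 − 1 = 0.0187.

1.87%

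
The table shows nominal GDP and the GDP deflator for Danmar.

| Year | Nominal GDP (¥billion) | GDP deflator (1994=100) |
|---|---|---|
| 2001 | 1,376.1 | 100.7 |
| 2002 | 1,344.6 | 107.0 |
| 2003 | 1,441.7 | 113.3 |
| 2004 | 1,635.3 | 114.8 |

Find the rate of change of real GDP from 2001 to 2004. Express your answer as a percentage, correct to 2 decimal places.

Real GDP 2001 = 1376.1/1.007 = 1366.53.
Real GDP 2004 = 1635.3/1.148 = 1424.48.
Change = 1424.48/1366.53 − 1 = 0.0424.

4.24%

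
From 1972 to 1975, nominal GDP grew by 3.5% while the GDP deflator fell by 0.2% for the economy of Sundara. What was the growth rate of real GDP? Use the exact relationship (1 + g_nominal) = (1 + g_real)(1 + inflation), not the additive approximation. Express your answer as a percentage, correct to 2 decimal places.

3.71%

(1 + g_nom) = (1 + g_real)(1 + π), so g_real = 1.0350 / 0.9980 − 1 = 0.03707.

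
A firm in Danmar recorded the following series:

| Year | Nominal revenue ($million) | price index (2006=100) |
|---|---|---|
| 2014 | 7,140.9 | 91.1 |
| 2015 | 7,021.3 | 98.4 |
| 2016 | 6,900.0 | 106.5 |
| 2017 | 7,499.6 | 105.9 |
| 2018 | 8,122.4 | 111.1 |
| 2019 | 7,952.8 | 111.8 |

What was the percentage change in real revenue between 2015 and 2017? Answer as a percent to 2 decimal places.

-0.75%

Real revenue 2015 = 7021.3/0.984 = 7135.47.
Real revenue 2017 = 7499.6/1.059 = 7081.78.
Change = 7081.78/7135.47 − 1 = -0.0075.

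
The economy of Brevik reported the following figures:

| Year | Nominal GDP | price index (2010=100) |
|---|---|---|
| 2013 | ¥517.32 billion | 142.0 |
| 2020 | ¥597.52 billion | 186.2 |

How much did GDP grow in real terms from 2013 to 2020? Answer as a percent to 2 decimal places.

Real GDP 2013 = 517.32 / 1.420 = 364.31.
Real GDP 2020 = 597.52 / 1.862 = 320.90.
Real growth = 320.90 / 364.31 − 1 = -0.1192.

-11.92%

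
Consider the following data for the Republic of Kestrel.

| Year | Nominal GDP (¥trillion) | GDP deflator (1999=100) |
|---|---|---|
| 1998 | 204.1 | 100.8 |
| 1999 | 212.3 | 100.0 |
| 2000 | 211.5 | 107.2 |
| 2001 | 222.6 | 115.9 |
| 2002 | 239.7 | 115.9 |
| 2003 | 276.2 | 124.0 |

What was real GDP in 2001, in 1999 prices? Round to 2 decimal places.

¥192.06 trillion

Real GDP 2001 = 222.6 / 1.159 = 192.06.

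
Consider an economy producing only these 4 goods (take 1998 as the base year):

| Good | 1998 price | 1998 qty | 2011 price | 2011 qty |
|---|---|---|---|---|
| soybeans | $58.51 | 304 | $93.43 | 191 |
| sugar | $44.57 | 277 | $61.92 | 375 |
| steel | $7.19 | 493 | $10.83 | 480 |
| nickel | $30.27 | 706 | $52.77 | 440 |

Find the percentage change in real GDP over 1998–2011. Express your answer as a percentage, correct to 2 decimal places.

Real GDP 1998 = Nominal GDP 1998 = 58.51·304 + 44.57·277 + 7.19·493 + 30.27·706 = 55048.22.
Real GDP 2011 (at 1998 prices) = 58.51·191 + 44.57·375 + 7.19·480 + 30.27·440 = 44659.16.
Real growth = 44659.16/55048.22 − 1 = -0.1887.

-18.87%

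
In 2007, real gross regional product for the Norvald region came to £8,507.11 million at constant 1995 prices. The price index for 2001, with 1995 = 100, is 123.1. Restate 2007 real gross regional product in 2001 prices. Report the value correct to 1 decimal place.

Real gross regional product in 2001 prices = Real gross regional product in 1995 prices × (P_2001/P_1995) = 8507.11 × 1.231 = 10472.25.

£10,472.3 million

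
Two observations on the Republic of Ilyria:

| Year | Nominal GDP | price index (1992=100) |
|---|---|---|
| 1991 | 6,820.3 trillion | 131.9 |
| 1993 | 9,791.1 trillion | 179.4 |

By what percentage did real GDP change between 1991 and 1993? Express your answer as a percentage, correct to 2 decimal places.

Deflate each year: 1991 → 6820.3/1.319 = 5170.81; 1993 → 9791.1/1.794 = 5457.69.
So real GDP changed by 5457.69/5170.81 − 1 = 0.0555, i.e. 5.55%.

5.55%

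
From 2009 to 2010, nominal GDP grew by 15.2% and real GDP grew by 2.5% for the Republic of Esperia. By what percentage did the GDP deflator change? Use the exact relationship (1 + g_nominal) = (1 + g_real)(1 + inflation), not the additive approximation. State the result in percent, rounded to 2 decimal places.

12.39%

(1 + g_nom) = (1 + g_real)(1 + π), so π = 1.1520 / 1.0250 − 1 = 0.12390.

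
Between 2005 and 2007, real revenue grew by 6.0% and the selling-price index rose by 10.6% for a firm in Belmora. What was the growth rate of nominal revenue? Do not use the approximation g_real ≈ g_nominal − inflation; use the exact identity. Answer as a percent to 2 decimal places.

17.24%

(1 + g_nom) = (1 + g_real)(1 + π) = 1.0600 × 1.1060 = 1.17236.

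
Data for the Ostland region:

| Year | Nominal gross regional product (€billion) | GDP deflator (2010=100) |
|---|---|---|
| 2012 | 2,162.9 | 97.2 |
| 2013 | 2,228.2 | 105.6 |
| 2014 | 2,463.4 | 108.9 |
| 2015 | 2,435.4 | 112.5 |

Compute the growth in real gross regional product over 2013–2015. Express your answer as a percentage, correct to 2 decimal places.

2.60%

Real gross regional product 2013 = 2228.2/1.056 = 2110.04.
Real gross regional product 2015 = 2435.4/1.125 = 2164.80.
Change = 2164.80/2110.04 − 1 = 0.0260.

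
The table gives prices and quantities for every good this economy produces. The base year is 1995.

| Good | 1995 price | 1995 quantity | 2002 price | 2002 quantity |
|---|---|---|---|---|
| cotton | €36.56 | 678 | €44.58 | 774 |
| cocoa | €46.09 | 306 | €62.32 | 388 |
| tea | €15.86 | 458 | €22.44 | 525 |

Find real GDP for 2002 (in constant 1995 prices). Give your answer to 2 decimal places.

Real GDP 2002 = Σ (p_1995 × q_2002) = 36.56·774 + 46.09·388 + 15.86·525 = 54506.86.

€54506.86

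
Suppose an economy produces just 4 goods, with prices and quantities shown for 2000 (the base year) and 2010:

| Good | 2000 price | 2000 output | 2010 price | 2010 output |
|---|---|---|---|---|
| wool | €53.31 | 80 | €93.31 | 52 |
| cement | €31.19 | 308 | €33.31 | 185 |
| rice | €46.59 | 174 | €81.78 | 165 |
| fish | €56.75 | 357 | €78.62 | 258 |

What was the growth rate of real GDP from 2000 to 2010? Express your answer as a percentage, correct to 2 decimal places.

-26.91%

Real GDP 2000 = Nominal GDP 2000 = 53.31·80 + 31.19·308 + 46.59·174 + 56.75·357 = 42237.73.
Real GDP 2010 (at 2000 prices) = 53.31·52 + 31.19·185 + 46.59·165 + 56.75·258 = 30871.12.
Real growth = 30871.12/42237.73 − 1 = -0.2691.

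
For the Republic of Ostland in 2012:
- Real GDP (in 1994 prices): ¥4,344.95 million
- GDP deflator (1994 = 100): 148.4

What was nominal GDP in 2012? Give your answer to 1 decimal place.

¥6,447.9 million

Nominal GDP = Real × (GDP deflator/100) = 4344.95 × 1.484 = 6447.91.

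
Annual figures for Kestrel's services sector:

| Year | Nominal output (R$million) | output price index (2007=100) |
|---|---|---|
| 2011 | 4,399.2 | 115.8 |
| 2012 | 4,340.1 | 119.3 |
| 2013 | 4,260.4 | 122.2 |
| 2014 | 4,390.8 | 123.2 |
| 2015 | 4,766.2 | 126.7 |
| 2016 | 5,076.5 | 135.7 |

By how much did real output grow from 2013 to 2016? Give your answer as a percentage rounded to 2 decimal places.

7.30%

Real output 2013 = 4260.4/1.222 = 3486.42.
Real output 2016 = 5076.5/1.357 = 3740.97.
Change = 3740.97/3486.42 − 1 = 0.0730.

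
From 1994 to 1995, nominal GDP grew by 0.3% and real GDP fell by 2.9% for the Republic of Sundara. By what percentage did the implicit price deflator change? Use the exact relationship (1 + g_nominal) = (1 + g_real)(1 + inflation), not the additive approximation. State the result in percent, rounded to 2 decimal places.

3.30%

(1 + g_nom) = (1 + g_real)(1 + π), so π = 1.0030 / 0.9710 − 1 = 0.03296.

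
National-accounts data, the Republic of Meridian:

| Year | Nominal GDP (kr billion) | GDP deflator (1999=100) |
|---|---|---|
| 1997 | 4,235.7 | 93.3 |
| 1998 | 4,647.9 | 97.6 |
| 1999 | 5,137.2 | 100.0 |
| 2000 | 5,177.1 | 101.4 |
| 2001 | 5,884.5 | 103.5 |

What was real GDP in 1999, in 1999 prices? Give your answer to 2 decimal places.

Real GDP 1999 = 5137.2 / 1.000 = 5137.20.

kr 5,137.20 billion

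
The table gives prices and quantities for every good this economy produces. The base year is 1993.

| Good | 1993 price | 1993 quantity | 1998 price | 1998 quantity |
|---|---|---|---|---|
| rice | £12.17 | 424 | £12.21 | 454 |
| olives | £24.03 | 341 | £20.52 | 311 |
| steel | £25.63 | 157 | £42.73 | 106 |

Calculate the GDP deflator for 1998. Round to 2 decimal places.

Nominal GDP 1998 = 12.21·454 + 20.52·311 + 42.73·106 = 16454.44.
Real GDP 1998 (at 1993 prices) = 12.17·454 + 24.03·311 + 25.63·106 = 15715.29.
Deflator = Nominal/Real × 100 = 16454.44/15715.29 × 100 = 104.703.

104.70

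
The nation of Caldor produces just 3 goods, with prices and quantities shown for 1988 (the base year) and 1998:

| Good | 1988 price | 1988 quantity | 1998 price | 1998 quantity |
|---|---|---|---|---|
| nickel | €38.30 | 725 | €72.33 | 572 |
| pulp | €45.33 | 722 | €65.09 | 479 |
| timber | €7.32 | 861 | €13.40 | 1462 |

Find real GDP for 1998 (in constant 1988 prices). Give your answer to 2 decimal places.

€54322.51

Real GDP 1998 = Σ (p_1988 × q_1998) = 38.30·572 + 45.33·479 + 7.32·1462 = 54322.51.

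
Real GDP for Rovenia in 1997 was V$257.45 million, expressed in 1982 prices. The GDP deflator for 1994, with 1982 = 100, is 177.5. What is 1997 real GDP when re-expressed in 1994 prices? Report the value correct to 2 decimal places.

V$456.97 million

Real GDP in 1994 prices = Real GDP in 1982 prices × (P_1994/P_1982) = 257.45 × 1.775 = 456.97.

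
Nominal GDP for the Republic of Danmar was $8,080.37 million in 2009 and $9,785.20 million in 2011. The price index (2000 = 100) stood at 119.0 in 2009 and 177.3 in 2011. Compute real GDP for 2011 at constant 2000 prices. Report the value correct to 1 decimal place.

$5,519.0 million

Real GDP = Nominal / (price index/100) = 9785.20 / 1.773 = 5519.01.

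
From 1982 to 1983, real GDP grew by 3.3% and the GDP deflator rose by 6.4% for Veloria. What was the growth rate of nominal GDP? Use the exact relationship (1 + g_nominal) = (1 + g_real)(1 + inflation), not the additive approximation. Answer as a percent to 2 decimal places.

(1 + g_nom) = (1 + g_real)(1 + π) = 1.0330 × 1.0640 = 1.09911.

9.91%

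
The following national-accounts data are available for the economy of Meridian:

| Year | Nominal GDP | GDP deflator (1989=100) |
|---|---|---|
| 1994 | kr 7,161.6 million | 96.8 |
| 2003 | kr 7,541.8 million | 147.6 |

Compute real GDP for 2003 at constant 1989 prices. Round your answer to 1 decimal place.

Real GDP = Nominal / (GDP deflator/100) = 7541.8 / 1.476 = 5109.62.

kr 5,109.6 million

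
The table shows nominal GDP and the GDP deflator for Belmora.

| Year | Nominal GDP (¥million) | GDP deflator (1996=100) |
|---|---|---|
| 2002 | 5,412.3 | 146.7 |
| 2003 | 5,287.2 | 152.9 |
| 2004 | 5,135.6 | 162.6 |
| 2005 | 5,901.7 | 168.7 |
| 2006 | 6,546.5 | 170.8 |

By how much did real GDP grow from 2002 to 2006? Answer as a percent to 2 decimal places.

Real GDP 2002 = 5412.3/1.467 = 3689.37.
Real GDP 2006 = 6546.5/1.708 = 3832.85.
Change = 3832.85/3689.37 − 1 = 0.0389.

3.89%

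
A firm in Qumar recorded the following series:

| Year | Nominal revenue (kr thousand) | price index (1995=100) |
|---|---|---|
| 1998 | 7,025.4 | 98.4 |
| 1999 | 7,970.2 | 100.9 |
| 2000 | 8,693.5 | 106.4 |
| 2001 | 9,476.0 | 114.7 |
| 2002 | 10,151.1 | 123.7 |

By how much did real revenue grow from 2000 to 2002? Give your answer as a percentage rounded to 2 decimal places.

Real revenue 2000 = 8693.5/1.064 = 8170.58.
Real revenue 2002 = 10151.1/1.237 = 8206.22.
Change = 8206.22/8170.58 − 1 = 0.0044.

0.44%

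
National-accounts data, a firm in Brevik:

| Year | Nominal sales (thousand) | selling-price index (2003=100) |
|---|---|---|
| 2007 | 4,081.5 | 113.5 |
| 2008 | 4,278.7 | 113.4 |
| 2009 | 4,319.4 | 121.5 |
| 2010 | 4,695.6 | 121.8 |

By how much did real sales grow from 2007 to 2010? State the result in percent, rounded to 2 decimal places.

7.21%

Real sales 2007 = 4081.5/1.135 = 3596.04.
Real sales 2010 = 4695.6/1.218 = 3855.17.
Change = 3855.17/3596.04 − 1 = 0.0721.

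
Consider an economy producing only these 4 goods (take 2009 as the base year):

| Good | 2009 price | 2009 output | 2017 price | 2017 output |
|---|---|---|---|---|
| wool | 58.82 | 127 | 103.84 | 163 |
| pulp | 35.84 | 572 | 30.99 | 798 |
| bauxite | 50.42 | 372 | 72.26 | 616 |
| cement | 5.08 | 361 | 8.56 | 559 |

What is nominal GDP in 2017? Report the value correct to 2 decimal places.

90953.14

Nominal GDP 2017 = Σ (p_2017 × q_2017) = 103.84·163 + 30.99·798 + 72.26·616 + 8.56·559 = 90953.14.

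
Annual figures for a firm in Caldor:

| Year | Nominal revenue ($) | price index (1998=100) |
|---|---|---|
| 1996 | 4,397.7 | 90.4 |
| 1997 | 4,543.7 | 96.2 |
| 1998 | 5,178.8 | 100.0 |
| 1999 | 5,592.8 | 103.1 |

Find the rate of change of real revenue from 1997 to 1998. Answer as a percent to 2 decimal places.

Real revenue 1997 = 4543.7/0.962 = 4723.18.
Real revenue 1998 = 5178.8/1.000 = 5178.80.
Change = 5178.80/4723.18 − 1 = 0.0965.

9.65%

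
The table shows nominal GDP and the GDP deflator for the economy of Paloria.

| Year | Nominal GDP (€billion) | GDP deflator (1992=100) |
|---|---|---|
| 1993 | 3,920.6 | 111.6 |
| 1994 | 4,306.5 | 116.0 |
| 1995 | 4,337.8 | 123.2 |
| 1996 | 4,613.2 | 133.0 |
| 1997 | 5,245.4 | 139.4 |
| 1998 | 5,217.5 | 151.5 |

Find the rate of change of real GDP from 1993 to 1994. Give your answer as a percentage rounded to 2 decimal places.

5.68%

Real GDP 1993 = 3920.6/1.116 = 3513.08.
Real GDP 1994 = 4306.5/1.160 = 3712.50.
Change = 3712.50/3513.08 − 1 = 0.0568.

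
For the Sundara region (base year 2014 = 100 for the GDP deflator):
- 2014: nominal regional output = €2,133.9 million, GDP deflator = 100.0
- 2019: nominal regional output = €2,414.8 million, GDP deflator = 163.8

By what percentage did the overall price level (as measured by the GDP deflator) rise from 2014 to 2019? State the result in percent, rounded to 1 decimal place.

Price-level change = 163.8 / 100.0 − 1 = 0.6380.

63.8%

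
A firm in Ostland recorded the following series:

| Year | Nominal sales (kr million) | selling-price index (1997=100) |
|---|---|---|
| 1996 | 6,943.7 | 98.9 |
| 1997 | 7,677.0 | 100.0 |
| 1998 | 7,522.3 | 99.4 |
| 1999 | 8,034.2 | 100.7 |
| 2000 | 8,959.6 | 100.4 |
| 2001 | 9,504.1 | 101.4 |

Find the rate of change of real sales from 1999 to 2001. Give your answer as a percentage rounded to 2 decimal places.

17.48%

Real sales 1999 = 8034.2/1.007 = 7978.35.
Real sales 2001 = 9504.1/1.014 = 9372.88.
Change = 9372.88/7978.35 − 1 = 0.1748.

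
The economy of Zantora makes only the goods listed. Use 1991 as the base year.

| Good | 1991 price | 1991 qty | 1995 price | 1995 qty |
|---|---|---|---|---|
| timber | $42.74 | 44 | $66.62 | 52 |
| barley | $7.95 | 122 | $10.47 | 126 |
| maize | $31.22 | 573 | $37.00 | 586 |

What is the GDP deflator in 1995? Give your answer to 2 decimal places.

122.99

Nominal GDP 1995 = 66.62·52 + 10.47·126 + 37.00·586 = 26465.46.
Real GDP 1995 (at 1991 prices) = 42.74·52 + 7.95·126 + 31.22·586 = 21519.10.
Deflator = Nominal/Real × 100 = 26465.46/21519.10 × 100 = 122.986.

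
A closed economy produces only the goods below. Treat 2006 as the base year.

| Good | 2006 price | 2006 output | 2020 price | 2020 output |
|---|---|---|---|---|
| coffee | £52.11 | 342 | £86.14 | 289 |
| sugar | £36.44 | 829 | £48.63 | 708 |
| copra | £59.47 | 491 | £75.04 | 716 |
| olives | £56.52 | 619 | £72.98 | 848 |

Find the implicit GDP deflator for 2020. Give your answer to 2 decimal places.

133.17

Nominal GDP 2020 = 86.14·289 + 48.63·708 + 75.04·716 + 72.98·848 = 174940.18.
Real GDP 2020 (at 2006 prices) = 52.11·289 + 36.44·708 + 59.47·716 + 56.52·848 = 131368.79.
Deflator = Nominal/Real × 100 = 174940.18/131368.79 × 100 = 133.167.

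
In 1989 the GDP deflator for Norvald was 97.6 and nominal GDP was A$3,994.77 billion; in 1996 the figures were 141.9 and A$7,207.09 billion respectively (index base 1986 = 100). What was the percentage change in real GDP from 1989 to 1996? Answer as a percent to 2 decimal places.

Real GDP 1989 = 3994.77 / 0.976 = 4093.00.
Real GDP 1996 = 7207.09 / 1.419 = 5078.99.
Real growth = 5078.99 / 4093.00 − 1 = 0.2409.

24.09%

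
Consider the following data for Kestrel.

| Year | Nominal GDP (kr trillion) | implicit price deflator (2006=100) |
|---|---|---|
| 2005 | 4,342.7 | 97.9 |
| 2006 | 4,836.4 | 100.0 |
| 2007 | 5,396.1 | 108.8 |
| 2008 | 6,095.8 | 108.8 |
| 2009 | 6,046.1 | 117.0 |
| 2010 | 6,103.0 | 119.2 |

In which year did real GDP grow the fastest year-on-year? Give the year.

2008

2006: real = 4836.4/1.000 = 4836.40; growth vs 2005 (4435.85) = 9.03%.
2007: real = 5396.1/1.088 = 4959.65; growth vs 2006 (4836.40) = 2.55%.
2008: real = 6095.8/1.088 = 5602.76; growth vs 2007 (4959.65) = 12.97%.
2009: real = 6046.1/1.170 = 5167.61; growth vs 2008 (5602.76) = -7.77%.
2010: real = 6103.0/1.192 = 5119.97; growth vs 2009 (5167.61) = -0.92%.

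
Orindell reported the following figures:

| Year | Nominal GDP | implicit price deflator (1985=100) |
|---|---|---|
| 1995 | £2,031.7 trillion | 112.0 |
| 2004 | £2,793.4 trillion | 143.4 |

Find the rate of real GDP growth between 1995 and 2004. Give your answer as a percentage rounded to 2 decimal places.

7.38%

Real GDP 1995 = 2031.7 / 1.120 = 1814.02.
Real GDP 2004 = 2793.4 / 1.434 = 1947.98.
Real growth = 1947.98 / 1814.02 − 1 = 0.0738.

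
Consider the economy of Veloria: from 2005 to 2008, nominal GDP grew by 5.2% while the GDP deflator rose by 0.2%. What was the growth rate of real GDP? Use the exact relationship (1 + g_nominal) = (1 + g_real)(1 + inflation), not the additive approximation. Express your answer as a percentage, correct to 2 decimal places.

(1 + g_nom) = (1 + g_real)(1 + π), so g_real = 1.0520 / 1.0020 − 1 = 0.04990.

4.99%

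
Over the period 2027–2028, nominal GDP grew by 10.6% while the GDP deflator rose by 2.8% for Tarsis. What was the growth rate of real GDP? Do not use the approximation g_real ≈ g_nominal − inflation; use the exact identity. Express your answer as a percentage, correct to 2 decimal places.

7.59%

(1 + g_nom) = (1 + g_real)(1 + π), so g_real = 1.1060 / 1.0280 − 1 = 0.07588.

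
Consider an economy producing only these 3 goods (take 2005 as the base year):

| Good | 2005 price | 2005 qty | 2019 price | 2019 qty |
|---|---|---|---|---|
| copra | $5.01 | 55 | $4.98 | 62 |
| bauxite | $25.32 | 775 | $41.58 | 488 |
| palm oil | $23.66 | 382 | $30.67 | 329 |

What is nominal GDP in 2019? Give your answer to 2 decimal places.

Nominal GDP 2019 = Σ (p_2019 × q_2019) = 4.98·62 + 41.58·488 + 30.67·329 = 30690.23.

$30690.23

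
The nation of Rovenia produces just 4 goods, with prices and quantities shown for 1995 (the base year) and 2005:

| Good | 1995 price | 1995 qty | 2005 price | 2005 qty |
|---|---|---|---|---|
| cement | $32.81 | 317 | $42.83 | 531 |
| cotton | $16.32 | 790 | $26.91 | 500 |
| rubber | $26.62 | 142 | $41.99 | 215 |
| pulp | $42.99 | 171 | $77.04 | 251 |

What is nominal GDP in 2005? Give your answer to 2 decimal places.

Nominal GDP 2005 = Σ (p_2005 × q_2005) = 42.83·531 + 26.91·500 + 41.99·215 + 77.04·251 = 64562.62.

$64562.62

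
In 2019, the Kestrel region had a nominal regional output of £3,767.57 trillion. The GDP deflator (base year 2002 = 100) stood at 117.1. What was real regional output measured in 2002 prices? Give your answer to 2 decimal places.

Real regional output = Nominal / (GDP deflator/100) = 3767.57 / 1.171 = 3217.40.

£3,217.40 trillion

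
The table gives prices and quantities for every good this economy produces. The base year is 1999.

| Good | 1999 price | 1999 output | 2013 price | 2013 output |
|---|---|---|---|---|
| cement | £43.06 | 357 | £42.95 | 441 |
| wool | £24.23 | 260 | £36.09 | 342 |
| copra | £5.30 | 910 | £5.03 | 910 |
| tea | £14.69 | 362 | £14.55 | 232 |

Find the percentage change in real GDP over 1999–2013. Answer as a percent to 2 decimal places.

Real GDP 1999 = Nominal GDP 1999 = 43.06·357 + 24.23·260 + 5.30·910 + 14.69·362 = 31813.00.
Real GDP 2013 (at 1999 prices) = 43.06·441 + 24.23·342 + 5.30·910 + 14.69·232 = 35507.20.
Real growth = 35507.20/31813.00 − 1 = 0.1161.

11.61%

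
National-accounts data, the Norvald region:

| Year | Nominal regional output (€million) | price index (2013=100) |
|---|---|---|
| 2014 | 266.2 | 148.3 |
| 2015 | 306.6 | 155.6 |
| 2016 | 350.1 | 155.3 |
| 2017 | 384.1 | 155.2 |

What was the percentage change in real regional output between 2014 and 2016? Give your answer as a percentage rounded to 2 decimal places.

25.59%

Real regional output 2014 = 266.2/1.483 = 179.50.
Real regional output 2016 = 350.1/1.553 = 225.43.
Change = 225.43/179.50 − 1 = 0.2559.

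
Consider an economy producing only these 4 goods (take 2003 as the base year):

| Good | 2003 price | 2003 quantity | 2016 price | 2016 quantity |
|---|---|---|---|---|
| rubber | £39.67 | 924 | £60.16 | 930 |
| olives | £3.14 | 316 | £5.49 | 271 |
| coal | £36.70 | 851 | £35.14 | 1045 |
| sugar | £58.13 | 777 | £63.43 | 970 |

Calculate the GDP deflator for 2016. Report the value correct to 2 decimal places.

Nominal GDP 2016 = 60.16·930 + 5.49·271 + 35.14·1045 + 63.43·970 = 155684.99.
Real GDP 2016 (at 2003 prices) = 39.67·930 + 3.14·271 + 36.70·1045 + 58.13·970 = 132481.64.
Deflator = Nominal/Real × 100 = 155684.99/132481.64 × 100 = 117.514.

117.51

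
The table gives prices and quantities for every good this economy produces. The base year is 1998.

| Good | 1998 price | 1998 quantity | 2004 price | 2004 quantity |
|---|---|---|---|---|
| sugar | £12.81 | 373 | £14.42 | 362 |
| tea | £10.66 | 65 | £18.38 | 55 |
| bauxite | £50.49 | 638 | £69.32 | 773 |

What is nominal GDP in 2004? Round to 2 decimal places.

£59815.30

Nominal GDP 2004 = Σ (p_2004 × q_2004) = 14.42·362 + 18.38·55 + 69.32·773 = 59815.30.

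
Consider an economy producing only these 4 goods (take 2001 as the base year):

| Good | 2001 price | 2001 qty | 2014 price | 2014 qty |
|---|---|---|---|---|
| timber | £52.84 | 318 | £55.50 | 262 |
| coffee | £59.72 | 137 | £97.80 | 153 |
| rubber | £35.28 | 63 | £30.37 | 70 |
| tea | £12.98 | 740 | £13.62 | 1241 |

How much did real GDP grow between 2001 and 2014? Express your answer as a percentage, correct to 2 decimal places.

Real GDP 2001 = Nominal GDP 2001 = 52.84·318 + 59.72·137 + 35.28·63 + 12.98·740 = 36812.60.
Real GDP 2014 (at 2001 prices) = 52.84·262 + 59.72·153 + 35.28·70 + 12.98·1241 = 41559.02.
Real growth = 41559.02/36812.60 − 1 = 0.1289.

12.89%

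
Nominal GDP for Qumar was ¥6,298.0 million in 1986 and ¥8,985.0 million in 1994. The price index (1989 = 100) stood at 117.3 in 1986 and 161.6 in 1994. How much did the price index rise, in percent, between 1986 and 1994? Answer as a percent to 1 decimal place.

37.8%

Price-level change = 161.6 / 117.3 − 1 = 0.3777.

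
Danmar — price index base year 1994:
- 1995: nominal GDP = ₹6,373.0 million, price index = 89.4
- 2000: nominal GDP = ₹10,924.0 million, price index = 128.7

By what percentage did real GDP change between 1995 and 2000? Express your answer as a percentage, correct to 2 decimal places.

Deflate each year: 1995 → 6373.0/0.894 = 7128.64; 2000 → 10924.0/1.287 = 8487.96.
So real GDP changed by 8487.96/7128.64 − 1 = 0.1907, i.e. 19.07%.

19.07%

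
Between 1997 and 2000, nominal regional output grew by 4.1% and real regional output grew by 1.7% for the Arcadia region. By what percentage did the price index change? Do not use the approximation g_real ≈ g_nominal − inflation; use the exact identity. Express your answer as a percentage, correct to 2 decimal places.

(1 + g_nom) = (1 + g_real)(1 + π), so π = 1.0410 / 1.0170 − 1 = 0.02360.

2.36%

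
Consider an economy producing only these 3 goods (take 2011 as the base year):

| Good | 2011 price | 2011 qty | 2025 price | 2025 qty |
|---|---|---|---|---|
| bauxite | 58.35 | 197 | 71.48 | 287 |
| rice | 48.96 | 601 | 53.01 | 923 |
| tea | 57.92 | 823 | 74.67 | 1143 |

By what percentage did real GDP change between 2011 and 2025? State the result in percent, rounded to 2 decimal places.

44.65%

Real GDP 2011 = Nominal GDP 2011 = 58.35·197 + 48.96·601 + 57.92·823 = 88588.07.
Real GDP 2025 (at 2011 prices) = 58.35·287 + 48.96·923 + 57.92·1143 = 128139.09.
Real growth = 128139.09/88588.07 − 1 = 0.4465.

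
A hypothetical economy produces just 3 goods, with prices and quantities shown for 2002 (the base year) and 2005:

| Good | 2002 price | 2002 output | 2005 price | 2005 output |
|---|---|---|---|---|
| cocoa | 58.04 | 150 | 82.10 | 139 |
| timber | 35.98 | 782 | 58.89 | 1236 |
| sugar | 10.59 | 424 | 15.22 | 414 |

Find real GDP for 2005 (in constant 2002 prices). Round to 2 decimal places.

Real GDP 2005 = Σ (p_2002 × q_2005) = 58.04·139 + 35.98·1236 + 10.59·414 = 56923.10.

56923.10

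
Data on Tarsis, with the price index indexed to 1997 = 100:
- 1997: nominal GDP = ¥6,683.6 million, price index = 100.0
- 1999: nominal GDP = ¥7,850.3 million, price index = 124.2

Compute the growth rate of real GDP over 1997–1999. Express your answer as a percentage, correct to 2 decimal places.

-5.43%

Deflate each year: 1997 → 6683.6/1.000 = 6683.60; 1999 → 7850.3/1.242 = 6320.69.
So real GDP changed by 6320.69/6683.60 − 1 = -0.0543, i.e. -5.43%.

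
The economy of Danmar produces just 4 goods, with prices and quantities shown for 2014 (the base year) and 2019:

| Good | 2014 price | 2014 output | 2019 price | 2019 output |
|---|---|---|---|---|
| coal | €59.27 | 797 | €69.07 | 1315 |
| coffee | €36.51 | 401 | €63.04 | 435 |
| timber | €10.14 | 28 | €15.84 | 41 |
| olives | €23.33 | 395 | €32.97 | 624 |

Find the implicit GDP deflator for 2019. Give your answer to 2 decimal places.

128.20

Nominal GDP 2019 = 69.07·1315 + 63.04·435 + 15.84·41 + 32.97·624 = 139472.17.
Real GDP 2019 (at 2014 prices) = 59.27·1315 + 36.51·435 + 10.14·41 + 23.33·624 = 108795.56.
Deflator = Nominal/Real × 100 = 139472.17/108795.56 × 100 = 128.197.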